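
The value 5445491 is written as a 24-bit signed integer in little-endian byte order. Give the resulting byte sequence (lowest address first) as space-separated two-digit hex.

73 17 53

5445491 in hexadecimal, padded to 24 bits, is 0x531773.
Split into bytes (most-significant first): 53 17 73.
Little-endian stores the least-significant byte at the lowest address.
So at ascending addresses the bytes are 73 17 53.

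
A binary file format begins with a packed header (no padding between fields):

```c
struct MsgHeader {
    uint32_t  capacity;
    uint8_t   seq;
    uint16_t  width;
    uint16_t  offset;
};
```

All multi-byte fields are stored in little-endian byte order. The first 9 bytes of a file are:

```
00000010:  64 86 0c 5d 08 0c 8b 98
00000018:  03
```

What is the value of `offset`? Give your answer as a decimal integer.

`offset` follows `capacity` (4 B), `seq` (1 B), `width` (2 B), so it starts at offset 4 + 1 + 2 = 7 and occupies 2 bytes.
Bytes at offsets 7..8: 98 03.
Little-endian stores the least-significant byte at the lowest address.
Reassemble most-significant byte first: 03 98 → 0x0398.
0x0398 = 920.

920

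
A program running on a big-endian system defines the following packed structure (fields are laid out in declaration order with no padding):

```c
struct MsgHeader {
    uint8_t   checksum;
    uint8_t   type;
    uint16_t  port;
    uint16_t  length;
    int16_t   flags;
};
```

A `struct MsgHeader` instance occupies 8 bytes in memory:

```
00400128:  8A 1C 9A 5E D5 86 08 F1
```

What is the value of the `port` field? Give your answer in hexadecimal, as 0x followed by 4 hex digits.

0x9A5E

`port` follows `checksum` (1 B), `type` (1 B), so it starts at offset 1 + 1 = 2 and occupies 2 bytes.
Bytes at offsets 2..3: 9A 5E.
Big-endian stores the most-significant byte at the lowest address.
The bytes are already most-significant first: 0x9A5E.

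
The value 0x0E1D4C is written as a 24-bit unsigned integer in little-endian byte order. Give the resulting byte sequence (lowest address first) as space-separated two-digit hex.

4C 1D 0E

Split into bytes (most-significant first): 0E 1D 4C.
In little-endian order the low byte comes first in memory.
So at ascending addresses the bytes are 4C 1D 0E.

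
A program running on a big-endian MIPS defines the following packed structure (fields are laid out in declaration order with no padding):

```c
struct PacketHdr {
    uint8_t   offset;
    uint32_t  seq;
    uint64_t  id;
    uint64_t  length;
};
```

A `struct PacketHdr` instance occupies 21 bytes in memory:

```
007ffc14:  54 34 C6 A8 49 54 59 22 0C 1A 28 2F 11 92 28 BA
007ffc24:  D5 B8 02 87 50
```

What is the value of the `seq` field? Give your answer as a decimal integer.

885434441

`seq` follows `offset` (1 byte), so it starts at byte offset 1 and occupies 4 bytes.
Bytes at offsets 1..4: 34 C6 A8 49.
In big-endian order the high byte comes first in memory.
The bytes are already most-significant first: 0x34C6A849.
0x34C6A849 = 885434441.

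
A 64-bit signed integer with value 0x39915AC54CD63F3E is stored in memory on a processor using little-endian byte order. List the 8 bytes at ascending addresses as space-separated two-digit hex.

Split into bytes (most-significant first): 39 91 5A C5 4C D6 3F 3E.
Little-endian stores the least-significant byte at the lowest address.
So at ascending addresses the bytes are 3E 3F D6 4C C5 5A 91 39.

3E 3F D6 4C C5 5A 91 39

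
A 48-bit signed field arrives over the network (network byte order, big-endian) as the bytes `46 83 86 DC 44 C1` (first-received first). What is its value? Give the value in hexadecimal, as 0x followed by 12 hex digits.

Big-endian: lowest address holds the most-significant byte.
The bytes are already most-significant first: 0x468386DC44C1.

0x468386DC44C1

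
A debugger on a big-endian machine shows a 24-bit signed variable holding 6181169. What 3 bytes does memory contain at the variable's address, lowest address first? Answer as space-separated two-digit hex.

5E 51 31

6181169 in hexadecimal, padded to 24 bits, is 0x5E5131.
Split into bytes (most-significant first): 5E 51 31.
Big-endian: lowest address holds the most-significant byte.
So the memory order matches the most-significant-first order: 5E 51 31.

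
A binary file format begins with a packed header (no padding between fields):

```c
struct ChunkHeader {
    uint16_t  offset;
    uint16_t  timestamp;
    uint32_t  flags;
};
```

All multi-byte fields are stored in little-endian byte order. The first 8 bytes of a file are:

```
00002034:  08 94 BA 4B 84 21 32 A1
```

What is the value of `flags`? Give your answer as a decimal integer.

2704417156

`flags` follows `offset` (2 B), `timestamp` (2 B), so it starts at offset 2 + 2 = 4 and occupies 4 bytes.
Bytes at offsets 4..7: 84 21 32 A1.
In little-endian order the low byte comes first in memory.
Reassemble most-significant byte first: A1 32 21 84 → 0xA1322184.
0xA1322184 = 2704417156.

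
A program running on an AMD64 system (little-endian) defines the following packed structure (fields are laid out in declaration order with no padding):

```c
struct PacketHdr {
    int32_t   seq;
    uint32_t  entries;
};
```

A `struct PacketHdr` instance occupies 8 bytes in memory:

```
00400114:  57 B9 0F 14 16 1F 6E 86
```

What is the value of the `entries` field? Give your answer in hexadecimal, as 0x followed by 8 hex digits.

0x866E1F16

`entries` follows `seq` (4 bytes), so it starts at byte offset 4 and occupies 4 bytes.
Bytes at offsets 4..7: 16 1F 6E 86.
In little-endian order the low byte comes first in memory.
Reassemble most-significant byte first: 86 6E 1F 16 → 0x866E1F16.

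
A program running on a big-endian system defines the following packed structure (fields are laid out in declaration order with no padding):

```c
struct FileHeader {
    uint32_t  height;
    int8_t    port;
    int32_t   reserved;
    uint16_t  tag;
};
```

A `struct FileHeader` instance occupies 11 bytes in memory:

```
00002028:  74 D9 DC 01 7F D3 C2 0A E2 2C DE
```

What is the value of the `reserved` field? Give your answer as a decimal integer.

`reserved` follows `height` (4 B), `port` (1 B), so it starts at offset 4 + 1 = 5 and occupies 4 bytes.
Bytes at offsets 5..8: D3 C2 0A E2.
Big-endian: lowest address holds the most-significant byte.
The bytes are already most-significant first: 0xD3C20AE2.
Top bit is set, so as a signed 32-bit value this is 0xD3C20AE2 − 2^32 = -742257950.

-742257950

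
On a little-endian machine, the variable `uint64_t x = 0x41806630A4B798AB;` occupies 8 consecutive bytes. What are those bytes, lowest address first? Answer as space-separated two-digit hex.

Split into bytes (most-significant first): 41 80 66 30 A4 B7 98 AB.
Little-endian stores the least-significant byte at the lowest address.
So at ascending addresses the bytes are AB 98 B7 A4 30 66 80 41.

AB 98 B7 A4 30 66 80 41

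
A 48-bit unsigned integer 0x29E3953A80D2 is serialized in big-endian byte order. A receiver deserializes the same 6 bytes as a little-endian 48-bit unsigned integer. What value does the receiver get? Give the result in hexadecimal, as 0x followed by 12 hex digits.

Stored big-endian, the bytes at ascending addresses are 29 E3 95 3A 80 D2.
Read back as little-endian, the first byte is least significant, giving 0xD2803A95E329.

0xD2803A95E329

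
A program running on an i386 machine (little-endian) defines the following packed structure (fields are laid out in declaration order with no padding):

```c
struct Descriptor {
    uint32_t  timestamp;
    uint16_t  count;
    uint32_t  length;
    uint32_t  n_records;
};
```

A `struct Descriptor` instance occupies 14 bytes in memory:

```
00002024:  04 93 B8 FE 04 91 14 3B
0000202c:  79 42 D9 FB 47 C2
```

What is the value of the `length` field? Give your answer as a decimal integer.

`length` follows `timestamp` (4 B), `count` (2 B), so it starts at offset 4 + 2 = 6 and occupies 4 bytes.
Bytes at offsets 6..9: 14 3B 79 42.
Little-endian: lowest address holds the least-significant byte.
Reassemble most-significant byte first: 42 79 3B 14 → 0x42793B14.
0x42793B14 = 1115241236.

1115241236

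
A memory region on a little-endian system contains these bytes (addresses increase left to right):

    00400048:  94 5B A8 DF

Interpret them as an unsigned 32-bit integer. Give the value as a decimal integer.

3752352660

In little-endian order the low byte comes first in memory.
Reassemble most-significant byte first: DF A8 5B 94 → 0xDFA85B94.
0xDFA85B94 = 3752352660.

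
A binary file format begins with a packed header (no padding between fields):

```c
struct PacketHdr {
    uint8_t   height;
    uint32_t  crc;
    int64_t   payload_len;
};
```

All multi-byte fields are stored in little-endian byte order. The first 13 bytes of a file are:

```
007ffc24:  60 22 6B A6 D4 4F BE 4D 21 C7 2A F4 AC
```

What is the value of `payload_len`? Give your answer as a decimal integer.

-5984110970122944945

`payload_len` follows `height` (1 B), `crc` (4 B), so it starts at offset 1 + 4 = 5 and occupies 8 bytes.
Bytes at offsets 5..12: 4F BE 4D 21 C7 2A F4 AC.
In little-endian order the low byte comes first in memory.
Reassemble most-significant byte first: AC F4 2A C7 21 4D BE 4F → 0xACF42AC7214DBE4F.
Top bit is set, so as a signed 64-bit value this is 0xACF42AC7214DBE4F − 2^64 = -5984110970122944945.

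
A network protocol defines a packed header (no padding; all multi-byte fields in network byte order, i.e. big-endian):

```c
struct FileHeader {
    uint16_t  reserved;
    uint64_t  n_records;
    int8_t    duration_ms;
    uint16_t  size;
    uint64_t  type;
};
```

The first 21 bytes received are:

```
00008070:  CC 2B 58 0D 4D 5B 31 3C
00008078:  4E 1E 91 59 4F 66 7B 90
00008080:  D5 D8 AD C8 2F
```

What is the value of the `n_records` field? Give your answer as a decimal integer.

6344812504098295326

`n_records` follows `reserved` (2 bytes), so it starts at byte offset 2 and occupies 8 bytes.
Bytes at offsets 2..9: 58 0D 4D 5B 31 3C 4E 1E.
Big-endian: lowest address holds the most-significant byte.
The bytes are already most-significant first: 0x580D4D5B313C4E1E.
0x580D4D5B313C4E1E = 6344812504098295326.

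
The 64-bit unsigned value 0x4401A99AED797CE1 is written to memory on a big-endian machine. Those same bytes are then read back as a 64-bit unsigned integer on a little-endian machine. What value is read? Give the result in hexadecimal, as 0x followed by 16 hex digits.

Stored big-endian, the bytes at ascending addresses are 44 01 A9 9A ED 79 7C E1.
Read back as little-endian, the first byte is least significant, giving 0xE17C79ED9AA90144.

0xE17C79ED9AA90144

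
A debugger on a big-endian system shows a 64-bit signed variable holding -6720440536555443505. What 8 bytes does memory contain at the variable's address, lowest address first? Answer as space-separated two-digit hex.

A2 BC 32 F0 3C 7A 2A CF

Two's complement of -6720440536555443505 in 64 bits: 6720440536555443505 = 0x5D43CD0FC385D531; invert → 0xA2BC32F03C7A2ACE; add 1 → 0xA2BC32F03C7A2ACF.
Split into bytes (most-significant first): A2 BC 32 F0 3C 7A 2A CF.
Big-endian: lowest address holds the most-significant byte.
So the memory order matches the most-significant-first order: A2 BC 32 F0 3C 7A 2A CF.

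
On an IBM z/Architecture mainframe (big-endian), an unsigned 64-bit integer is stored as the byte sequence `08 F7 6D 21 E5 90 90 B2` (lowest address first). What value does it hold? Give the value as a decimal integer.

646105063903760562

In big-endian order the high byte comes first in memory.
The bytes are already most-significant first: 0x08F76D21E59090B2.
0x08F76D21E59090B2 = 646105063903760562.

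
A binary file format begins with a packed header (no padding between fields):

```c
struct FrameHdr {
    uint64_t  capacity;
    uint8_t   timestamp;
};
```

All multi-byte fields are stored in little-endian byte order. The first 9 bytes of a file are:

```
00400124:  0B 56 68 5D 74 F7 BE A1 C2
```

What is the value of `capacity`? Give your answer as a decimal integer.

11655024964836808203

`capacity` is the first field, at byte offset 0, occupying 8 bytes.
Bytes at offsets 0..7: 0B 56 68 5D 74 F7 BE A1.
Little-endian: lowest address holds the least-significant byte.
Reassemble most-significant byte first: A1 BE F7 74 5D 68 56 0B → 0xA1BEF7745D68560B.
0xA1BEF7745D68560B = 11655024964836808203.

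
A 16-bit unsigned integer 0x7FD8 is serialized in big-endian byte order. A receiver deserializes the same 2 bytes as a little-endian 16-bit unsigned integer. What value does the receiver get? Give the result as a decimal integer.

Stored big-endian, the bytes at ascending addresses are 7F D8.
Read back as little-endian, the first byte is least significant, giving 0xD87F.
0xD87F = 55423.

55423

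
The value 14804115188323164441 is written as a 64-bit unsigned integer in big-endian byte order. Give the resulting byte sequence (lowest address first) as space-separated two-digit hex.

CD 72 C8 54 05 F7 A1 19

14804115188323164441 in hexadecimal, padded to 64 bits, is 0xCD72C85405F7A119.
Split into bytes (most-significant first): CD 72 C8 54 05 F7 A1 19.
In big-endian order the high byte comes first in memory.
So the memory order matches the most-significant-first order: CD 72 C8 54 05 F7 A1 19.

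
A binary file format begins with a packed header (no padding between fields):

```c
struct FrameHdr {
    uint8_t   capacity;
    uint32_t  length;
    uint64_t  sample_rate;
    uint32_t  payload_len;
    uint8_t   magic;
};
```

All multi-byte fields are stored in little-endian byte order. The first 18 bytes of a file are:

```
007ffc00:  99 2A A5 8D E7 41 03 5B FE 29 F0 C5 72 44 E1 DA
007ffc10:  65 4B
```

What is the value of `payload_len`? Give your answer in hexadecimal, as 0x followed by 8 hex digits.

`payload_len` follows `capacity` (1 B), `length` (4 B), `sample_rate` (8 B), so it starts at offset 1 + 4 + 8 = 13 and occupies 4 bytes.
Bytes at offsets 13..16: 44 E1 DA 65.
Little-endian stores the least-significant byte at the lowest address.
Reassemble most-significant byte first: 65 DA E1 44 → 0x65DAE144.

0x65DAE144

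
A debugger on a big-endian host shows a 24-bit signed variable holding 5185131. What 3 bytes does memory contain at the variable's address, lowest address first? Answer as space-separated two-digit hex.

5185131 in hexadecimal, padded to 24 bits, is 0x4F1E6B.
Split into bytes (most-significant first): 4F 1E 6B.
In big-endian order the high byte comes first in memory.
So the memory order matches the most-significant-first order: 4F 1E 6B.

4F 1E 6B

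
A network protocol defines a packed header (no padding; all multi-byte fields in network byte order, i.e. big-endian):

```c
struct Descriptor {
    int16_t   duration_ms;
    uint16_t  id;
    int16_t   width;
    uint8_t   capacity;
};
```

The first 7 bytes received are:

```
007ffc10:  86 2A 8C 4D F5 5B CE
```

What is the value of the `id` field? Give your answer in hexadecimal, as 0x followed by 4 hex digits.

`id` follows `duration_ms` (2 bytes), so it starts at byte offset 2 and occupies 2 bytes.
Bytes at offsets 2..3: 8C 4D.
Big-endian stores the most-significant byte at the lowest address.
The bytes are already most-significant first: 0x8C4D.

0x8C4D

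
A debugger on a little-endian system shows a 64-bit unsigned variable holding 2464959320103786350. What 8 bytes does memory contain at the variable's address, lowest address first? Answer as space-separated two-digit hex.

2464959320103786350 in hexadecimal, padded to 64 bits, is 0x22354B711493176E.
Split into bytes (most-significant first): 22 35 4B 71 14 93 17 6E.
In little-endian order the low byte comes first in memory.
So at ascending addresses the bytes are 6E 17 93 14 71 4B 35 22.

6E 17 93 14 71 4B 35 22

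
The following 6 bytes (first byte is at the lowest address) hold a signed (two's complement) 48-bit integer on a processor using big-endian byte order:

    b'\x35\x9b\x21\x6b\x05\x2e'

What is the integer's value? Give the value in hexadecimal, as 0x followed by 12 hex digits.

In big-endian order the high byte comes first in memory.
The bytes are already most-significant first: 0x359B216B052E.

0x359B216B052E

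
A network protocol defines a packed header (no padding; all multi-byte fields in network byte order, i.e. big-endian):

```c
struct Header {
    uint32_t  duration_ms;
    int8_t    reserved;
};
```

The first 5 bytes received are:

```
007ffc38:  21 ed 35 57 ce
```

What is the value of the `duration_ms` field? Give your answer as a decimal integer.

569193815

`duration_ms` is the first field, at byte offset 0, occupying 4 bytes.
Bytes at offsets 0..3: 21 ED 35 57.
Big-endian stores the most-significant byte at the lowest address.
The bytes are already most-significant first: 0x21ED3557.
0x21ED3557 = 569193815.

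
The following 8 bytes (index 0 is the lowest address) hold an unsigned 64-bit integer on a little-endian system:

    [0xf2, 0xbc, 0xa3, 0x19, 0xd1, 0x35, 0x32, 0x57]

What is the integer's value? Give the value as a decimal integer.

Little-endian stores the least-significant byte at the lowest address.
Reassemble most-significant byte first: 57 32 35 D1 19 A3 BC F2 → 0x573235D119A3BCF2.
0x573235D119A3BCF2 = 6283143602329861362.

6283143602329861362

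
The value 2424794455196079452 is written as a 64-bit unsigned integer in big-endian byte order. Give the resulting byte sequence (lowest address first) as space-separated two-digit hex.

2424794455196079452 in hexadecimal, padded to 64 bits, is 0x21A699B5BB4C955C.
Split into bytes (most-significant first): 21 A6 99 B5 BB 4C 95 5C.
Big-endian stores the most-significant byte at the lowest address.
So the memory order matches the most-significant-first order: 21 A6 99 B5 BB 4C 95 5C.

21 A6 99 B5 BB 4C 95 5C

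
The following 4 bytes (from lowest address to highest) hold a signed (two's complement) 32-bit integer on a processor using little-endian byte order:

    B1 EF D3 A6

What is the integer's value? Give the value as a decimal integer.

-1496059983

In little-endian order the low byte comes first in memory.
Reassemble most-significant byte first: A6 D3 EF B1 → 0xA6D3EFB1.
Top bit is set, so as a signed 32-bit value this is 0xA6D3EFB1 − 2^32 = -1496059983.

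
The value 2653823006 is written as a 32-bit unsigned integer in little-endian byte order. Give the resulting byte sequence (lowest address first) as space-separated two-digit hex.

2653823006 in hexadecimal, padded to 32 bits, is 0x9E2E201E.
Split into bytes (most-significant first): 9E 2E 20 1E.
In little-endian order the low byte comes first in memory.
So at ascending addresses the bytes are 1E 20 2E 9E.

1E 20 2E 9E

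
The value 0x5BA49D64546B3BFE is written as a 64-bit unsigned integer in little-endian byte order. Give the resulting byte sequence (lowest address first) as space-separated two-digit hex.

FE 3B 6B 54 64 9D A4 5B

Split into bytes (most-significant first): 5B A4 9D 64 54 6B 3B FE.
Little-endian: lowest address holds the least-significant byte.
So at ascending addresses the bytes are FE 3B 6B 54 64 9D A4 5B.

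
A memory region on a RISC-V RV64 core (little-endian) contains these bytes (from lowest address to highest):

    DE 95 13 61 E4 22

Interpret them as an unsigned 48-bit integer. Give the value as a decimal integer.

In little-endian order the low byte comes first in memory.
Reassemble most-significant byte first: 22 E4 61 13 95 DE → 0x22E4611395DE.
0x22E4611395DE = 38364276561374.

38364276561374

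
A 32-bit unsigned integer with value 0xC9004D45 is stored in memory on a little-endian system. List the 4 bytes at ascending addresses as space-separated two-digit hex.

Split into bytes (most-significant first): C9 00 4D 45.
In little-endian order the low byte comes first in memory.
So at ascending addresses the bytes are 45 4D 00 C9.

45 4D 00 C9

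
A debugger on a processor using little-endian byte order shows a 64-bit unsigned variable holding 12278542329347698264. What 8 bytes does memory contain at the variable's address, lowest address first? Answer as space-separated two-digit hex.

12278542329347698264 in hexadecimal, padded to 64 bits, is 0xAA662531AC5DEE58.
Split into bytes (most-significant first): AA 66 25 31 AC 5D EE 58.
Little-endian stores the least-significant byte at the lowest address.
So at ascending addresses the bytes are 58 EE 5D AC 31 25 66 AA.

58 EE 5D AC 31 25 66 AA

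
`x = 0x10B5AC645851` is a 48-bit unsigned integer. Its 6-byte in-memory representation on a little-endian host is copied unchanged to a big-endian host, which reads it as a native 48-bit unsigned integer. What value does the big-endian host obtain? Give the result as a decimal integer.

Stored little-endian, the bytes at ascending addresses are 51 58 64 AC B5 10.
Read back as big-endian, the last byte is least significant, giving 0x515864ACB510.
0x515864ACB510 = 89440088012048.

89440088012048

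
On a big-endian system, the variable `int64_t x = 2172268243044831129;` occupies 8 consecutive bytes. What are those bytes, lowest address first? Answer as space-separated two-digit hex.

1E 25 72 75 37 8C 8F 99

2172268243044831129 in hexadecimal, padded to 64 bits, is 0x1E257275378C8F99.
Split into bytes (most-significant first): 1E 25 72 75 37 8C 8F 99.
Big-endian: lowest address holds the most-significant byte.
So the memory order matches the most-significant-first order: 1E 25 72 75 37 8C 8F 99.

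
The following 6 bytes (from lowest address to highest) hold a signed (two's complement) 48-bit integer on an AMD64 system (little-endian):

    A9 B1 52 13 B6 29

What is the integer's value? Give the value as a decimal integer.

In little-endian order the low byte comes first in memory.
Reassemble most-significant byte first: 29 B6 13 52 B1 A9 → 0x29B61352B1A9.
0x29B61352B1A9 = 45861984973225.

45861984973225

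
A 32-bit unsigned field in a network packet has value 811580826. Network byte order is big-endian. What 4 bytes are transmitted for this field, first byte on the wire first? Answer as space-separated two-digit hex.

30 5F BD 9A

811580826 in hexadecimal, padded to 32 bits, is 0x305FBD9A.
Split into bytes (most-significant first): 30 5F BD 9A.
Big-endian stores the most-significant byte at the lowest address.
So the memory order matches the most-significant-first order: 30 5F BD 9A.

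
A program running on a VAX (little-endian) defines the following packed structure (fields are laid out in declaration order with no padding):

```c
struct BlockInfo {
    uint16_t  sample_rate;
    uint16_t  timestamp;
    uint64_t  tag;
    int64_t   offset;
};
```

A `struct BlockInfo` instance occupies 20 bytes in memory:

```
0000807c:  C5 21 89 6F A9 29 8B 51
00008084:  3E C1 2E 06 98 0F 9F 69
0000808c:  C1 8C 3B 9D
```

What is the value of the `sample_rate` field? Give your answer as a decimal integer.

8645

`sample_rate` is the first field, at byte offset 0, occupying 2 bytes.
Bytes at offsets 0..1: C5 21.
Little-endian stores the least-significant byte at the lowest address.
Reassemble most-significant byte first: 21 C5 → 0x21C5.
0x21C5 = 8645.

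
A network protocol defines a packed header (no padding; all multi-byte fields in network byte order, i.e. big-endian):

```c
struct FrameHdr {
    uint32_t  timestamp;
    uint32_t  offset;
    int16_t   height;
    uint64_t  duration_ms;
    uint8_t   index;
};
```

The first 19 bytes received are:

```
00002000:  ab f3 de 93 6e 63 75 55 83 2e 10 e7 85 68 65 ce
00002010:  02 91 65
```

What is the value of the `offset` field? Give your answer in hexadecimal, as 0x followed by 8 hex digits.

0x6E637555

`offset` follows `timestamp` (4 bytes), so it starts at byte offset 4 and occupies 4 bytes.
Bytes at offsets 4..7: 6E 63 75 55.
In big-endian order the high byte comes first in memory.
The bytes are already most-significant first: 0x6E637555.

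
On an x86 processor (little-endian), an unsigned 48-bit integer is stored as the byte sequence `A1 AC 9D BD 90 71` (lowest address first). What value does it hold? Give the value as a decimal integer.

124866470456481

In little-endian order the low byte comes first in memory.
Reassemble most-significant byte first: 71 90 BD 9D AC A1 → 0x7190BD9DACA1.
0x7190BD9DACA1 = 124866470456481.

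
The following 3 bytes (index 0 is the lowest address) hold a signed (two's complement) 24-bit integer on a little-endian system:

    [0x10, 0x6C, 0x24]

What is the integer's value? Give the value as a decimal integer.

In little-endian order the low byte comes first in memory.
Reassemble most-significant byte first: 24 6C 10 → 0x246C10.
0x246C10 = 2386960.

2386960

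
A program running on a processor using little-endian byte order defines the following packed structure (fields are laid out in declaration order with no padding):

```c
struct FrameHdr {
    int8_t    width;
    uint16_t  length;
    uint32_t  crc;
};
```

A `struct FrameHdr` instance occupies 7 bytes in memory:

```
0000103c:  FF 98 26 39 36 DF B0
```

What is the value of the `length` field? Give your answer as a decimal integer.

9880

`length` follows `width` (1 byte), so it starts at byte offset 1 and occupies 2 bytes.
Bytes at offsets 1..2: 98 26.
Little-endian: lowest address holds the least-significant byte.
Reassemble most-significant byte first: 26 98 → 0x2698.
0x2698 = 9880.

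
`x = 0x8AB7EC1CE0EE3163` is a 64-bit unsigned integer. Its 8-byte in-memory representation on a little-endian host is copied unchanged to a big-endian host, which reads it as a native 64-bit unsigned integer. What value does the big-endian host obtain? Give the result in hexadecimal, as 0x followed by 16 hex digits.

0x6331EEE01CECB78A

Stored little-endian, the bytes at ascending addresses are 63 31 EE E0 1C EC B7 8A.
Read back as big-endian, the last byte is least significant, giving 0x6331EEE01CECB78A.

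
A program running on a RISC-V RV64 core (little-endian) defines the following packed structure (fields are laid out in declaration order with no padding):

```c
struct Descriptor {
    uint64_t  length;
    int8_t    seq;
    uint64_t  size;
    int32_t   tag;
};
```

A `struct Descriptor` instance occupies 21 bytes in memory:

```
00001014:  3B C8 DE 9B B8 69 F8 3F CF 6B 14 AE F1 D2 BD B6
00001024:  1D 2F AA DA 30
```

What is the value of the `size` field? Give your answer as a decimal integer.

`size` follows `length` (8 B), `seq` (1 B), so it starts at offset 8 + 1 = 9 and occupies 8 bytes.
Bytes at offsets 9..16: 6B 14 AE F1 D2 BD B6 1D.
Little-endian: lowest address holds the least-significant byte.
Reassemble most-significant byte first: 1D B6 BD D2 F1 AE 14 6B → 0x1DB6BDD2F1AE146B.
0x1DB6BDD2F1AE146B = 2141107386556748907.

2141107386556748907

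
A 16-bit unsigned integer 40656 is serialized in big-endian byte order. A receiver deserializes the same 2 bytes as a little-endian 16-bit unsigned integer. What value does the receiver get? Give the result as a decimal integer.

40656 in 16-bit hexadecimal is 0x9ED0.
Stored big-endian, the bytes at ascending addresses are 9E D0.
Read back as little-endian, the first byte is least significant, giving 0xD09E.
0xD09E = 53406.

53406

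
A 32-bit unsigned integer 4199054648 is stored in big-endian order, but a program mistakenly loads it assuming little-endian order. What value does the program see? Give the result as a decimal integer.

4199054648 in 32-bit hexadecimal is 0xFA487D38.
Stored big-endian, the bytes at ascending addresses are FA 48 7D 38.
Read back as little-endian, the first byte is least significant, giving 0x387D48FA.
0x387D48FA = 947734778.

947734778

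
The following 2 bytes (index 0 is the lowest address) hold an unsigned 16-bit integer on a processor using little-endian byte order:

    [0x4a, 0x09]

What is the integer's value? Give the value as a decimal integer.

Little-endian: lowest address holds the least-significant byte.
Reassemble most-significant byte first: 09 4A → 0x094A.
0x094A = 2378.

2378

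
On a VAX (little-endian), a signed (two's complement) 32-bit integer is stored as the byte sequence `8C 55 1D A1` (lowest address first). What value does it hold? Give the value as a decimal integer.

Little-endian: lowest address holds the least-significant byte.
Reassemble most-significant byte first: A1 1D 55 8C → 0xA11D558C.
Top bit is set, so as a signed 32-bit value this is 0xA11D558C − 2^32 = -1591913076.

-1591913076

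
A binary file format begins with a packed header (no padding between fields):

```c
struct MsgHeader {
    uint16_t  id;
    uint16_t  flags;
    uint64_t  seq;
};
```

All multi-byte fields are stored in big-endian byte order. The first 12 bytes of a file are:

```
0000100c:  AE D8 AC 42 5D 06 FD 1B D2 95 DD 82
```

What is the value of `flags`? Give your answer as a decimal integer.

44098

`flags` follows `id` (2 bytes), so it starts at byte offset 2 and occupies 2 bytes.
Bytes at offsets 2..3: AC 42.
In big-endian order the high byte comes first in memory.
The bytes are already most-significant first: 0xAC42.
0xAC42 = 44098.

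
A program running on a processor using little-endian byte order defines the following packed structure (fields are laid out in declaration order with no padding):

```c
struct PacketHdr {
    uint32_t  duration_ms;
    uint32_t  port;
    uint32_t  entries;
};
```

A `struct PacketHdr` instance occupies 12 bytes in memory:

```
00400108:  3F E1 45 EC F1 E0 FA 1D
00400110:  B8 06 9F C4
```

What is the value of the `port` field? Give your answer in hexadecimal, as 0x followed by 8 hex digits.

`port` follows `duration_ms` (4 bytes), so it starts at byte offset 4 and occupies 4 bytes.
Bytes at offsets 4..7: F1 E0 FA 1D.
In little-endian order the low byte comes first in memory.
Reassemble most-significant byte first: 1D FA E0 F1 → 0x1DFAE0F1.

0x1DFAE0F1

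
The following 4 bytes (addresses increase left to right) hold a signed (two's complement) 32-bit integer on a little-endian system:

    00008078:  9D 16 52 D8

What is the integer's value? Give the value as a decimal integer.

-665708899

In little-endian order the low byte comes first in memory.
Reassemble most-significant byte first: D8 52 16 9D → 0xD852169D.
Top bit is set, so as a signed 32-bit value this is 0xD852169D − 2^32 = -665708899.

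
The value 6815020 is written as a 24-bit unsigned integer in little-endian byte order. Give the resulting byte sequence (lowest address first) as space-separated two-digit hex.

2C FD 67

6815020 in hexadecimal, padded to 24 bits, is 0x67FD2C.
Split into bytes (most-significant first): 67 FD 2C.
Little-endian: lowest address holds the least-significant byte.
So at ascending addresses the bytes are 2C FD 67.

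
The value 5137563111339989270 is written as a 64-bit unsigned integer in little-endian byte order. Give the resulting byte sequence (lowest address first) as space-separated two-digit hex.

16 19 92 06 6E 4A 4C 47

5137563111339989270 in hexadecimal, padded to 64 bits, is 0x474C4A6E06921916.
Split into bytes (most-significant first): 47 4C 4A 6E 06 92 19 16.
Little-endian: lowest address holds the least-significant byte.
So at ascending addresses the bytes are 16 19 92 06 6E 4A 4C 47.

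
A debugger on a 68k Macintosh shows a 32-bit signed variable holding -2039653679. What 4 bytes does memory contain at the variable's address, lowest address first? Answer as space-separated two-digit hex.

Two's complement of -2039653679 in 32 bits: 2039653679 = 0x7992A52F; invert → 0x866D5AD0; add 1 → 0x866D5AD1.
Split into bytes (most-significant first): 86 6D 5A D1.
Big-endian stores the most-significant byte at the lowest address.
So the memory order matches the most-significant-first order: 86 6D 5A D1.

86 6D 5A D1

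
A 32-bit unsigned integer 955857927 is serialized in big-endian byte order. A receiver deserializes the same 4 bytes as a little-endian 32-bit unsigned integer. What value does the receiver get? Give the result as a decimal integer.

121436472

955857927 in 32-bit hexadecimal is 0x38F93C07.
Stored big-endian, the bytes at ascending addresses are 38 F9 3C 07.
Read back as little-endian, the first byte is least significant, giving 0x073CF938.
0x073CF938 = 121436472.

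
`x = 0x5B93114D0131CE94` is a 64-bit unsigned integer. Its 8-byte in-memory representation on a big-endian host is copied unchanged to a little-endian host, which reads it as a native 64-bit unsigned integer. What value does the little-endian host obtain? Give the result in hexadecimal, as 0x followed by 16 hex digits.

Stored big-endian, the bytes at ascending addresses are 5B 93 11 4D 01 31 CE 94.
Read back as little-endian, the first byte is least significant, giving 0x94CE31014D11935B.

0x94CE31014D11935B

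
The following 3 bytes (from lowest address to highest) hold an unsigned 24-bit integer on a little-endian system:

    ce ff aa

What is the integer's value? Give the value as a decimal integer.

11206606

Little-endian: lowest address holds the least-significant byte.
Reassemble most-significant byte first: AA FF CE → 0xAAFFCE.
0xAAFFCE = 11206606.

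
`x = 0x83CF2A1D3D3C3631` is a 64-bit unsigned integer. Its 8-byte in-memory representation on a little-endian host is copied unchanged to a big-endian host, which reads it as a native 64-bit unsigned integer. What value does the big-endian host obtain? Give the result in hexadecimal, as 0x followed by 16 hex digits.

0x31363C3D1D2ACF83

Stored little-endian, the bytes at ascending addresses are 31 36 3C 3D 1D 2A CF 83.
Read back as big-endian, the last byte is least significant, giving 0x31363C3D1D2ACF83.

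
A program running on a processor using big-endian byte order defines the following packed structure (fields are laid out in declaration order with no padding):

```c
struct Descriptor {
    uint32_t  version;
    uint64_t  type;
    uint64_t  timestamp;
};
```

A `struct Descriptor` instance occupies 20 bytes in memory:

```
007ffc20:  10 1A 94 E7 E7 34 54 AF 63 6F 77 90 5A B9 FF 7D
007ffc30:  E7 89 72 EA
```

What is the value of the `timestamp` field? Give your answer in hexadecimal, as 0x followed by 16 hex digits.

0x5AB9FF7DE78972EA

`timestamp` follows `version` (4 B), `type` (8 B), so it starts at offset 4 + 8 = 12 and occupies 8 bytes.
Bytes at offsets 12..19: 5A B9 FF 7D E7 89 72 EA.
In big-endian order the high byte comes first in memory.
The bytes are already most-significant first: 0x5AB9FF7DE78972EA.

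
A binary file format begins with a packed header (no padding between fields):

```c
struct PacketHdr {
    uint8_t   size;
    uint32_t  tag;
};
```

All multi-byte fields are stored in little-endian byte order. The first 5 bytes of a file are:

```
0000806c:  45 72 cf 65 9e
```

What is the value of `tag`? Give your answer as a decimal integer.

`tag` follows `size` (1 byte), so it starts at byte offset 1 and occupies 4 bytes.
Bytes at offsets 1..4: 72 CF 65 9E.
Little-endian: lowest address holds the least-significant byte.
Reassemble most-significant byte first: 9E 65 CF 72 → 0x9E65CF72.
0x9E65CF72 = 2657472370.

2657472370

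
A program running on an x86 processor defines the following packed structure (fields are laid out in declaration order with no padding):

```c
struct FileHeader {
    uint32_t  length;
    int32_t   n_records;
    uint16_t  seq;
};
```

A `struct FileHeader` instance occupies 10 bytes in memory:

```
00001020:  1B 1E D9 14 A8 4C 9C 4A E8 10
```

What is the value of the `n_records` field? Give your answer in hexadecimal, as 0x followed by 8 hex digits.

0x4A9C4CA8

`n_records` follows `length` (4 bytes), so it starts at byte offset 4 and occupies 4 bytes.
Bytes at offsets 4..7: A8 4C 9C 4A.
In little-endian order the low byte comes first in memory.
Reassemble most-significant byte first: 4A 9C 4C A8 → 0x4A9C4CA8.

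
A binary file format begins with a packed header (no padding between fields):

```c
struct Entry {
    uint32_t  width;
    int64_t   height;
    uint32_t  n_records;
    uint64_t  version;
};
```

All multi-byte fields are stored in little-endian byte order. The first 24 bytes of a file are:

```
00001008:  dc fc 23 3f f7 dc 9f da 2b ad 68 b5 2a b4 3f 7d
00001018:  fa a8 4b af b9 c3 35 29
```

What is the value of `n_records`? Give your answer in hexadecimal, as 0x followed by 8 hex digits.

`n_records` follows `width` (4 B), `height` (8 B), so it starts at offset 4 + 8 = 12 and occupies 4 bytes.
Bytes at offsets 12..15: 2A B4 3F 7D.
Little-endian stores the least-significant byte at the lowest address.
Reassemble most-significant byte first: 7D 3F B4 2A → 0x7D3FB42A.

0x7D3FB42A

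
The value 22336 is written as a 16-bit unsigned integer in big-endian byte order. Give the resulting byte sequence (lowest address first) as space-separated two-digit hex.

22336 in hexadecimal, padded to 16 bits, is 0x5740.
Split into bytes (most-significant first): 57 40.
In big-endian order the high byte comes first in memory.
So the memory order matches the most-significant-first order: 57 40.

57 40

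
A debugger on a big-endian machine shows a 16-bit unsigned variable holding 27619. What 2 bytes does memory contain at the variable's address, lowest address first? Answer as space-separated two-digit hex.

27619 in hexadecimal, padded to 16 bits, is 0x6BE3.
Split into bytes (most-significant first): 6B E3.
Big-endian: lowest address holds the most-significant byte.
So the memory order matches the most-significant-first order: 6B E3.

6B E3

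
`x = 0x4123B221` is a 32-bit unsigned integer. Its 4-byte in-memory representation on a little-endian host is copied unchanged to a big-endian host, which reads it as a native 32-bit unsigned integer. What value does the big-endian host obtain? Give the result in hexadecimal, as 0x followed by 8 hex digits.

Stored little-endian, the bytes at ascending addresses are 21 B2 23 41.
Read back as big-endian, the last byte is least significant, giving 0x21B22341.

0x21B22341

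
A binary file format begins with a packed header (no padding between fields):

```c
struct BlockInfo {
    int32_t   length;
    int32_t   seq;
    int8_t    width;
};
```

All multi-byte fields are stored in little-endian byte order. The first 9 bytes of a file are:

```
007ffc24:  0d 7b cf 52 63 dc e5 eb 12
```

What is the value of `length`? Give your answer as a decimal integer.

`length` is the first field, at byte offset 0, occupying 4 bytes.
Bytes at offsets 0..3: 0D 7B CF 52.
Little-endian stores the least-significant byte at the lowest address.
Reassemble most-significant byte first: 52 CF 7B 0D → 0x52CF7B0D.
0x52CF7B0D = 1389329165.

1389329165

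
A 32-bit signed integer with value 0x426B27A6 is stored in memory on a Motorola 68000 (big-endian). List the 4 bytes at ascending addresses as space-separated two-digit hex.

42 6B 27 A6

Split into bytes (most-significant first): 42 6B 27 A6.
In big-endian order the high byte comes first in memory.
So the memory order matches the most-significant-first order: 42 6B 27 A6.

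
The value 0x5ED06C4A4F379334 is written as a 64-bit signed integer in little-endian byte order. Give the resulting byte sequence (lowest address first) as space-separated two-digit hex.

Split into bytes (most-significant first): 5E D0 6C 4A 4F 37 93 34.
In little-endian order the low byte comes first in memory.
So at ascending addresses the bytes are 34 93 37 4F 4A 6C D0 5E.

34 93 37 4F 4A 6C D0 5E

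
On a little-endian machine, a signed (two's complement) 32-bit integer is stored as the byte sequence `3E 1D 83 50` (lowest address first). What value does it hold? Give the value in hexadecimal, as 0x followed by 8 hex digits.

0x50831D3E

In little-endian order the low byte comes first in memory.
Reassemble most-significant byte first: 50 83 1D 3E → 0x50831D3E.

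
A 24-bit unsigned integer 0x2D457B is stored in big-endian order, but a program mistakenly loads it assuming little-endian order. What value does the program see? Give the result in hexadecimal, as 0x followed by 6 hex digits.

0x7B452D

Stored big-endian, the bytes at ascending addresses are 2D 45 7B.
Read back as little-endian, the first byte is least significant, giving 0x7B452D.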